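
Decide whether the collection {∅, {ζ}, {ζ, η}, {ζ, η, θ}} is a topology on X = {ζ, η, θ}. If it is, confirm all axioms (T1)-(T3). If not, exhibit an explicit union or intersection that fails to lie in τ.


τ IS a topology on X.

Axiom (T1): ∅ ∈ τ? Yes; X ∈ τ? Yes.
Axiom (T2/T3): check pairwise unions and intersections of members of τ.
All pairwise intersections and unions checked — each lies in τ. Therefore τ satisfies (T1), (T2), (T3): it IS a topology on X.


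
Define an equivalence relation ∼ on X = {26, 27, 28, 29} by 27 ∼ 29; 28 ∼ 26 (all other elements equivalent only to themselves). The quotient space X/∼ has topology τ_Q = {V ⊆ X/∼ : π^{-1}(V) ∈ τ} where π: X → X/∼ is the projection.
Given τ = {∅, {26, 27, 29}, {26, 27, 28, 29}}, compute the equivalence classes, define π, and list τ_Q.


X/∼ = {[26=28], [27=29]}; |τ_Q| = 2.

Equivalence classes: [26=28], [27=29].
Quotient map π: X → X/∼ sends 26 ↦ [26=28], 27 ↦ [27=29], 28 ↦ [26=28], 29 ↦ [27=29].
For each subset V ⊆ X/∼, compute π^{-1}(V) ⊆ X and check whether π^{-1}(V) ∈ τ. V is open in τ_Q iff π^{-1}(V) ∈ τ.
  V = {}: π^{-1}(V) = ∅ ∈ τ ✓.
  V = {[26=28]}: π^{-1}(V) = {26, 28} ∉ τ ✗.
  V = {[27=29]}: π^{-1}(V) = {27, 29} ∉ τ ✗.
  V = {[26=28], [27=29]}: π^{-1}(V) = {26, 27, 28, 29} ∈ τ ✓.
Open sets in the quotient: τ_Q = {{}, {[26=28], [27=29]}} (2 elements).


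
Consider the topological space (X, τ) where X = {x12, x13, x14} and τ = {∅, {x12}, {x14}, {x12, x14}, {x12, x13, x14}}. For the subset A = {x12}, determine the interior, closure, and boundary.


int(A) = {x12}, cl(A) = {x12, x13}, ∂A = {x13}.

Closed sets in (X, τ) are complements of opens:
  closed(X, τ) = {∅, {x13}, {x12, x13}, {x13, x14}, {x12, x13, x14}}.
int(A) = ⋃ {U ∈ τ : U ⊆ A}. Opens contained in A: ∅, {x12}.
Taking the union of these: int(A) = {x12}.
cl(A) = ⋂ {C closed : A ⊆ C}. Closed sets containing A: {x12, x13}, {x12, x13, x14}.
Intersecting these: cl(A) = {x12, x13}.
∂A = cl(A) ∖ int(A) = {x12, x13} ∖ {x12} = {x13}.


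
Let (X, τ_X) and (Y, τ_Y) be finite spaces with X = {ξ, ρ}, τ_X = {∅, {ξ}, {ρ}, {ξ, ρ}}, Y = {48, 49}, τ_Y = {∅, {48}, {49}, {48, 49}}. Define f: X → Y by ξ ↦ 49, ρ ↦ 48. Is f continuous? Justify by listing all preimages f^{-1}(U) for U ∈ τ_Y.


f IS continuous.

Compute f^{-1}(U) for each U ∈ τ_Y:
  U = ∅: f^{-1}(U) = ∅ ∈ τ_X ✓.
  U = {48}: f^{-1}(U) = {ρ} ∈ τ_X ✓.
  U = {49}: f^{-1}(U) = {ξ} ∈ τ_X ✓.
  U = {48, 49}: f^{-1}(U) = {ξ, ρ} ∈ τ_X ✓.
Every preimage lies in τ_X, so f IS continuous.


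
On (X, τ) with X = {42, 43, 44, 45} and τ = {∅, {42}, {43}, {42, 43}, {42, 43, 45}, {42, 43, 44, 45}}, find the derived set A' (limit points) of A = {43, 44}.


A' = {44, 45}

For each x ∈ X, list the open sets U ∈ τ with x ∈ U, then check whether U ∩ (A ∖ {x}) ≠ ∅ for every such U.
  x = 42: open {42} ∋ x has {42} ∩ (A ∖ {42}) = ∅, so x is NOT a limit point.
  x = 43: open {43} ∋ x has {43} ∩ (A ∖ {43}) = ∅, so x is NOT a limit point.
  x = 44: opens ∋ x are {42, 43, 44, 45}; each meets A ∖ {44}, so x IS a limit point.
  x = 45: opens ∋ x are {42, 43, 45}, {42, 43, 44, 45}; each meets A ∖ {45}, so x IS a limit point.
Collecting: A' = {44, 45}.


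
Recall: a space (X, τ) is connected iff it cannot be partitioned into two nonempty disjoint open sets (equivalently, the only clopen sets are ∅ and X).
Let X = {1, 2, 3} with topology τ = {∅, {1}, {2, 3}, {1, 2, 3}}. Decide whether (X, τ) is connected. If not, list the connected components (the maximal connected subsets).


(X, τ) is disconnected; components = [{1}, {2, 3}].

Find clopen sets (U ∈ τ with X ∖ U ∈ τ):
  U = ∅, X ∖ U = {1, 2, 3} — both open, so U is clopen.
  U = {1}, X ∖ U = {2, 3} — both open, so U is clopen.
  U = {2, 3}, X ∖ U = {1} — both open, so U is clopen.
  U = {1, 2, 3}, X ∖ U = ∅ — both open, so U is clopen.
Nontrivial clopen(s) exist: e.g. {1}. So (X, τ) is disconnected.
Compute connected components by grouping points that agree on all clopens:
  component: {1}
  component: {2, 3}


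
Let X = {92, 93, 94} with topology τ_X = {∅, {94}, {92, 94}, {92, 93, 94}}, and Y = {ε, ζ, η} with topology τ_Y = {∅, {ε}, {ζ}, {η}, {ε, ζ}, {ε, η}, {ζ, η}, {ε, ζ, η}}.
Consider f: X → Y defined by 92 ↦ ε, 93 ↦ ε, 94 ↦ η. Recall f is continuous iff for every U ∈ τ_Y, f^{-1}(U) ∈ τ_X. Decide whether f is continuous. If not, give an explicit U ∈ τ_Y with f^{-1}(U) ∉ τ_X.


f is NOT continuous.

Compute f^{-1}(U) for each U ∈ τ_Y:
  U = ∅: f^{-1}(U) = ∅ ∈ τ_X ✓.
  U = {ε}: f^{-1}(U) = {92, 93} ∉ τ_X ✗.
  U = {ζ}: f^{-1}(U) = ∅ ∈ τ_X ✓.
  U = {η}: f^{-1}(U) = {94} ∈ τ_X ✓.
  U = {ε, ζ}: f^{-1}(U) = {92, 93} ∉ τ_X ✗.
  U = {ε, η}: f^{-1}(U) = {92, 93, 94} ∈ τ_X ✓.
  U = {ζ, η}: f^{-1}(U) = {94} ∈ τ_X ✓.
  U = {ε, ζ, η}: f^{-1}(U) = {92, 93, 94} ∈ τ_X ✓.
Found U = {ε} with f^{-1}(U) = {92, 93} not in τ_X. Therefore f is NOT continuous.


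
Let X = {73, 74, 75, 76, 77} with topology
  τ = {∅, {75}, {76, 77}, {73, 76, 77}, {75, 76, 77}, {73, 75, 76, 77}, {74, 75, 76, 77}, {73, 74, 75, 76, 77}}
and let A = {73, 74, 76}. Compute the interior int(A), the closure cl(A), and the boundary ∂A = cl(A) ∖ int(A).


int(A) = ∅, cl(A) = {73, 74, 76, 77}, ∂A = {73, 74, 76, 77}.

Closed sets in (X, τ) are complements of opens:
  closed(X, τ) = {∅, {73}, {74}, {73, 74}, {74, 75}, {73, 74, 75}, {73, 74, 76, 77}, {73, 74, 75, 76, 77}}.
int(A) = ⋃ {U ∈ τ : U ⊆ A}. Opens contained in A: ∅.
Taking the union of these: int(A) = ∅.
cl(A) = ⋂ {C closed : A ⊆ C}. Closed sets containing A: {73, 74, 76, 77}, {73, 74, 75, 76, 77}.
Intersecting these: cl(A) = {73, 74, 76, 77}.
∂A = cl(A) ∖ int(A) = {73, 74, 76, 77} ∖ ∅ = {73, 74, 76, 77}.


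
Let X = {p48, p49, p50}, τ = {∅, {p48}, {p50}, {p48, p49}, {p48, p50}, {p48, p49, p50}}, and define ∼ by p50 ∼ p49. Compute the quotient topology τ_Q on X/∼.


X/∼ = {[p48], [p49=p50]}; |τ_Q| = 3.

Equivalence classes: [p48], [p49=p50].
Quotient map π: X → X/∼ sends p48 ↦ [p48], p49 ↦ [p49=p50], p50 ↦ [p49=p50].
For each subset V ⊆ X/∼, compute π^{-1}(V) ⊆ X and check whether π^{-1}(V) ∈ τ. V is open in τ_Q iff π^{-1}(V) ∈ τ.
  V = {}: π^{-1}(V) = ∅ ∈ τ ✓.
  V = {[p48]}: π^{-1}(V) = {p48} ∈ τ ✓.
  V = {[p49=p50]}: π^{-1}(V) = {p49, p50} ∉ τ ✗.
  V = {[p48], [p49=p50]}: π^{-1}(V) = {p48, p49, p50} ∈ τ ✓.
Open sets in the quotient: τ_Q = {{}, {[p48]}, {[p48], [p49=p50]}} (3 elements).


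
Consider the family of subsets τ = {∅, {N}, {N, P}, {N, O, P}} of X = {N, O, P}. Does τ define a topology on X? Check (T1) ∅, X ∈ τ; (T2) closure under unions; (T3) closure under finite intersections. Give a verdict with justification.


τ IS a topology on X.

Axiom (T1): ∅ ∈ τ? Yes; X ∈ τ? Yes.
Axiom (T2/T3): check pairwise unions and intersections of members of τ.
All pairwise intersections and unions checked — each lies in τ. Therefore τ satisfies (T1), (T2), (T3): it IS a topology on X.


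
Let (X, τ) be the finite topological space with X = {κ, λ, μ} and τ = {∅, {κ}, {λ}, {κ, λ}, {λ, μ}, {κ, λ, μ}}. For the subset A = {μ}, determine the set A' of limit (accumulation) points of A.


A' = ∅

For each x ∈ X, list the open sets U ∈ τ with x ∈ U, then check whether U ∩ (A ∖ {x}) ≠ ∅ for every such U.
  x = κ: open {κ} ∋ x has {κ} ∩ (A ∖ {κ}) = ∅, so x is NOT a limit point.
  x = λ: open {λ} ∋ x has {λ} ∩ (A ∖ {λ}) = ∅, so x is NOT a limit point.
  x = μ: open {λ, μ} ∋ x has {λ, μ} ∩ (A ∖ {μ}) = ∅, so x is NOT a limit point.
Collecting: A' = ∅.


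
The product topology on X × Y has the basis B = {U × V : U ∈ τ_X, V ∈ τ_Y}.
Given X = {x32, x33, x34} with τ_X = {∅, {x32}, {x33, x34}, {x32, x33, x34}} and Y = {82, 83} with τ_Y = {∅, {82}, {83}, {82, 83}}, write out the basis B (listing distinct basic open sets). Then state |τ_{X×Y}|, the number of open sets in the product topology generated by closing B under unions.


Basis B = {∅ × ∅, {x32} × {82}, {x32} × {83}, {x32} × {82, 83}, {x33, x34} × {82}, {x33, x34} × {83}, {x32, x33, x34} × {82}, {x32, x33, x34} × {83}, {x33, x34} × {82, 83}, {x32, x33, x34} × {82, 83}}; |τ_{X×Y}| = 16.

Enumerate products U × V with U ∈ τ_X, V ∈ τ_Y (deduplicated):
  ∅ × ∅ = {} (∅)
  {x32} × {82} = {(x32,82)}
  {x32} × {83} = {(x32,83)}
  {x32} × {82, 83} = {(x32,82), (x32,83)}
  {x33, x34} × {82} = {(x33,82), (x34,82)}
  {x33, x34} × {83} = {(x33,83), (x34,83)}
  {x32, x33, x34} × {82} = {(x32,82), (x33,82), (x34,82)}
  {x32, x33, x34} × {83} = {(x32,83), (x33,83), (x34,83)}
  {x33, x34} × {82, 83} = {(x33,82), (x33,83), (x34,82), (x34,83)}
  {x32, x33, x34} × {82, 83} = {(x32,82), (x32,83), (x33,82), (x33,83), (x34,82), (x34,83)}
These 10 distinct sets form the basis B.
Close under arbitrary unions to get τ_{X×Y}; counting gives |τ_{X×Y}| = 16.


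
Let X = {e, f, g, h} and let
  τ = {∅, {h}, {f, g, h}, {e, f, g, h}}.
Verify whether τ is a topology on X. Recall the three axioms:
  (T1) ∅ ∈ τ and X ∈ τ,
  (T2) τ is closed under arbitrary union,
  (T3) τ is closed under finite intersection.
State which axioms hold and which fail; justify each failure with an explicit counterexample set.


τ IS a topology on X.

Axiom (T1): ∅ ∈ τ? Yes; X ∈ τ? Yes.
Axiom (T2/T3): check pairwise unions and intersections of members of τ.
All pairwise intersections and unions checked — each lies in τ. Therefore τ satisfies (T1), (T2), (T3): it IS a topology on X.


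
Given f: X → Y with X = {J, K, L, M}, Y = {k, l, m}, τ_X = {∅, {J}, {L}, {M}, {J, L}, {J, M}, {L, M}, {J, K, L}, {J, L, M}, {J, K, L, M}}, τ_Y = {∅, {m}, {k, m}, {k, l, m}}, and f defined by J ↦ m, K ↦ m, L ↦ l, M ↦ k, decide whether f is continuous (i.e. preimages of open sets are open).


f is NOT continuous.

Compute f^{-1}(U) for each U ∈ τ_Y:
  U = ∅: f^{-1}(U) = ∅ ∈ τ_X ✓.
  U = {m}: f^{-1}(U) = {J, K} ∉ τ_X ✗.
  U = {k, m}: f^{-1}(U) = {J, K, M} ∉ τ_X ✗.
  U = {k, l, m}: f^{-1}(U) = {J, K, L, M} ∈ τ_X ✓.
Found U = {m} with f^{-1}(U) = {J, K} not in τ_X. Therefore f is NOT continuous.


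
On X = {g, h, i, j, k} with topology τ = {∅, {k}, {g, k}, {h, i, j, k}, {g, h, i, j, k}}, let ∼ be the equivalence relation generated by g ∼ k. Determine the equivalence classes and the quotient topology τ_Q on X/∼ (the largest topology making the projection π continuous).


X/∼ = {[g=k], [h], [i], [j]}; |τ_Q| = 3.

Equivalence classes: [g=k], [h], [i], [j].
Quotient map π: X → X/∼ sends g ↦ [g=k], h ↦ [h], i ↦ [i], j ↦ [j], k ↦ [g=k].
For each subset V ⊆ X/∼, compute π^{-1}(V) ⊆ X and check whether π^{-1}(V) ∈ τ. V is open in τ_Q iff π^{-1}(V) ∈ τ.
  V = {}: π^{-1}(V) = ∅ ∈ τ ✓.
  V = {[g=k]}: π^{-1}(V) = {g, k} ∈ τ ✓.
  V = {[h]}: π^{-1}(V) = {h} ∉ τ ✗.
  V = {[g=k], [h]}: π^{-1}(V) = {g, h, k} ∉ τ ✗.
  V = {[i]}: π^{-1}(V) = {i} ∉ τ ✗.
  V = {[g=k], [i]}: π^{-1}(V) = {g, i, k} ∉ τ ✗.
  V = {[h], [i]}: π^{-1}(V) = {h, i} ∉ τ ✗.
  V = {[g=k], [h], [i]}: π^{-1}(V) = {g, h, i, k} ∉ τ ✗.
  V = {[j]}: π^{-1}(V) = {j} ∉ τ ✗.
  V = {[g=k], [j]}: π^{-1}(V) = {g, j, k} ∉ τ ✗.
  V = {[h], [j]}: π^{-1}(V) = {h, j} ∉ τ ✗.
  V = {[g=k], [h], [j]}: π^{-1}(V) = {g, h, j, k} ∉ τ ✗.
  V = {[i], [j]}: π^{-1}(V) = {i, j} ∉ τ ✗.
  V = {[g=k], [i], [j]}: π^{-1}(V) = {g, i, j, k} ∉ τ ✗.
  V = {[h], [i], [j]}: π^{-1}(V) = {h, i, j} ∉ τ ✗.
  V = {[g=k], [h], [i], [j]}: π^{-1}(V) = {g, h, i, j, k} ∈ τ ✓.
Open sets in the quotient: τ_Q = {{}, {[g=k]}, {[g=k], [h], [i], [j]}} (3 elements).


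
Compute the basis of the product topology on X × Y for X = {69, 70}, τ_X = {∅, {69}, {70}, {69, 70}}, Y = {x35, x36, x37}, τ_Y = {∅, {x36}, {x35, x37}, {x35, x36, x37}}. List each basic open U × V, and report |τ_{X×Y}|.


Basis B = {∅ × ∅, {69} × {x36}, {70} × {x36}, {69} × {x35, x37}, {69, 70} × {x36}, {70} × {x35, x37}, {69} × {x35, x36, x37}, {70} × {x35, x36, x37}, {69, 70} × {x35, x37}, {69, 70} × {x35, x36, x37}}; |τ_{X×Y}| = 16.

Enumerate products U × V with U ∈ τ_X, V ∈ τ_Y (deduplicated):
  ∅ × ∅ = {} (∅)
  {69} × {x36} = {(69,x36)}
  {70} × {x36} = {(70,x36)}
  {69} × {x35, x37} = {(69,x35), (69,x37)}
  {69, 70} × {x36} = {(69,x36), (70,x36)}
  {70} × {x35, x37} = {(70,x35), (70,x37)}
  {69} × {x35, x36, x37} = {(69,x35), (69,x36), (69,x37)}
  {70} × {x35, x36, x37} = {(70,x35), (70,x36), (70,x37)}
  {69, 70} × {x35, x37} = {(69,x35), (69,x37), (70,x35), (70,x37)}
  {69, 70} × {x35, x36, x37} = {(69,x35), (69,x36), (69,x37), (70,x35), (70,x36), (70,x37)}
These 10 distinct sets form the basis B.
Close under arbitrary unions to get τ_{X×Y}; counting gives |τ_{X×Y}| = 16.


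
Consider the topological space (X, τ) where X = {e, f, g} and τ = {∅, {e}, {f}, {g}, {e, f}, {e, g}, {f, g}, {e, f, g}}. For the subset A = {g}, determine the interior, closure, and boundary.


int(A) = {g}, cl(A) = {g}, ∂A = ∅.

Closed sets in (X, τ) are complements of opens:
  closed(X, τ) = {∅, {e}, {f}, {g}, {e, f}, {e, g}, {f, g}, {e, f, g}}.
int(A) = ⋃ {U ∈ τ : U ⊆ A}. Opens contained in A: ∅, {g}.
Taking the union of these: int(A) = {g}.
cl(A) = ⋂ {C closed : A ⊆ C}. Closed sets containing A: {g}, {e, g}, {f, g}, {e, f, g}.
Intersecting these: cl(A) = {g}.
∂A = cl(A) ∖ int(A) = {g} ∖ {g} = ∅.


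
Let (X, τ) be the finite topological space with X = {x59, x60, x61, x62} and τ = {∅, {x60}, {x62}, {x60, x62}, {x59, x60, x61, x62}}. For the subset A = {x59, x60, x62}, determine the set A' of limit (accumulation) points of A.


A' = {x59, x61}

For each x ∈ X, list the open sets U ∈ τ with x ∈ U, then check whether U ∩ (A ∖ {x}) ≠ ∅ for every such U.
  x = x59: opens ∋ x are {x59, x60, x61, x62}; each meets A ∖ {x59}, so x IS a limit point.
  x = x60: open {x60} ∋ x has {x60} ∩ (A ∖ {x60}) = ∅, so x is NOT a limit point.
  x = x61: opens ∋ x are {x59, x60, x61, x62}; each meets A ∖ {x61}, so x IS a limit point.
  x = x62: open {x62} ∋ x has {x62} ∩ (A ∖ {x62}) = ∅, so x is NOT a limit point.
Collecting: A' = {x59, x61}.


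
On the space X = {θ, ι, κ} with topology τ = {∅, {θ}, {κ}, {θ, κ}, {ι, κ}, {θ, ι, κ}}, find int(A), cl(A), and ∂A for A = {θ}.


int(A) = {θ}, cl(A) = {θ}, ∂A = ∅.

Closed sets in (X, τ) are complements of opens:
  closed(X, τ) = {∅, {θ}, {ι}, {θ, ι}, {ι, κ}, {θ, ι, κ}}.
int(A) = ⋃ {U ∈ τ : U ⊆ A}. Opens contained in A: ∅, {θ}.
Taking the union of these: int(A) = {θ}.
cl(A) = ⋂ {C closed : A ⊆ C}. Closed sets containing A: {θ}, {θ, ι}, {θ, ι, κ}.
Intersecting these: cl(A) = {θ}.
∂A = cl(A) ∖ int(A) = {θ} ∖ {θ} = ∅.


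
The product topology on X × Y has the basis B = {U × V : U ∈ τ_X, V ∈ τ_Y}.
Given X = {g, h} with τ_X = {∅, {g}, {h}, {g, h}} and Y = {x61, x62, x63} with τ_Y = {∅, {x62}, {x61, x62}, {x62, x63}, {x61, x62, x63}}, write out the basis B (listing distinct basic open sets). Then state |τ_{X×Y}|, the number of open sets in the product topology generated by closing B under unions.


Basis B = {∅ × ∅, {g} × {x62}, {h} × {x62}, {g} × {x61, x62}, {g} × {x62, x63}, {g, h} × {x62}, {h} × {x61, x62}, {h} × {x62, x63}, {g} × {x61, x62, x63}, {h} × {x61, x62, x63}, {g, h} × {x61, x62}, {g, h} × {x62, x63}, {g, h} × {x61, x62, x63}}; |τ_{X×Y}| = 25.

Enumerate products U × V with U ∈ τ_X, V ∈ τ_Y (deduplicated):
  ∅ × ∅ = {} (∅)
  {g} × {x62} = {(g,x62)}
  {h} × {x62} = {(h,x62)}
  {g} × {x61, x62} = {(g,x61), (g,x62)}
  {g} × {x62, x63} = {(g,x62), (g,x63)}
  {g, h} × {x62} = {(g,x62), (h,x62)}
  {h} × {x61, x62} = {(h,x61), (h,x62)}
  {h} × {x62, x63} = {(h,x62), (h,x63)}
  {g} × {x61, x62, x63} = {(g,x61), (g,x62), (g,x63)}
  {h} × {x61, x62, x63} = {(h,x61), (h,x62), (h,x63)}
  {g, h} × {x61, x62} = {(g,x61), (g,x62), (h,x61), (h,x62)}
  {g, h} × {x62, x63} = {(g,x62), (g,x63), (h,x62), (h,x63)}
  {g, h} × {x61, x62, x63} = {(g,x61), (g,x62), (g,x63), (h,x61), (h,x62), (h,x63)}
These 13 distinct sets form the basis B.
Close under arbitrary unions to get τ_{X×Y}; counting gives |τ_{X×Y}| = 25.


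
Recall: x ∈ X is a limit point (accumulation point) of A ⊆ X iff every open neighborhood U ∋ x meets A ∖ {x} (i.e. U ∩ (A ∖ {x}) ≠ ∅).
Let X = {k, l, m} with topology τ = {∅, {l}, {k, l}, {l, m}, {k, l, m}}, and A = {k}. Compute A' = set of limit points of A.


A' = ∅

For each x ∈ X, list the open sets U ∈ τ with x ∈ U, then check whether U ∩ (A ∖ {x}) ≠ ∅ for every such U.
  x = k: open {k, l} ∋ x has {k, l} ∩ (A ∖ {k}) = ∅, so x is NOT a limit point.
  x = l: open {l} ∋ x has {l} ∩ (A ∖ {l}) = ∅, so x is NOT a limit point.
  x = m: open {l, m} ∋ x has {l, m} ∩ (A ∖ {m}) = ∅, so x is NOT a limit point.
Collecting: A' = ∅.


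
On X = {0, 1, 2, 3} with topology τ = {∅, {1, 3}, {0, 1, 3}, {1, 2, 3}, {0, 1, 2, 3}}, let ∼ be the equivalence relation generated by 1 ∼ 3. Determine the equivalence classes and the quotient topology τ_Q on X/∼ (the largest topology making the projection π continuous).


X/∼ = {[0], [1=3], [2]}; |τ_Q| = 5.

Equivalence classes: [0], [1=3], [2].
Quotient map π: X → X/∼ sends 0 ↦ [0], 1 ↦ [1=3], 2 ↦ [2], 3 ↦ [1=3].
For each subset V ⊆ X/∼, compute π^{-1}(V) ⊆ X and check whether π^{-1}(V) ∈ τ. V is open in τ_Q iff π^{-1}(V) ∈ τ.
  V = {}: π^{-1}(V) = ∅ ∈ τ ✓.
  V = {[0]}: π^{-1}(V) = {0} ∉ τ ✗.
  V = {[1=3]}: π^{-1}(V) = {1, 3} ∈ τ ✓.
  V = {[0], [1=3]}: π^{-1}(V) = {0, 1, 3} ∈ τ ✓.
  V = {[2]}: π^{-1}(V) = {2} ∉ τ ✗.
  V = {[0], [2]}: π^{-1}(V) = {0, 2} ∉ τ ✗.
  V = {[1=3], [2]}: π^{-1}(V) = {1, 2, 3} ∈ τ ✓.
  V = {[0], [1=3], [2]}: π^{-1}(V) = {0, 1, 2, 3} ∈ τ ✓.
Open sets in the quotient: τ_Q = {{}, {[1=3]}, {[0], [1=3]}, {[1=3], [2]}, {[0], [1=3], [2]}} (5 elements).


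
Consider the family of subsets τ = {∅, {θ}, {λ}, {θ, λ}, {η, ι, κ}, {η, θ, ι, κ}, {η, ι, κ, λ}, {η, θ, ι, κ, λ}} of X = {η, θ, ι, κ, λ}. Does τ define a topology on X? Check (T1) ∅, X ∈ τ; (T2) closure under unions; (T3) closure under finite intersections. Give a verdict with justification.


τ IS a topology on X.

Axiom (T1): ∅ ∈ τ? Yes; X ∈ τ? Yes.
Axiom (T2/T3): check pairwise unions and intersections of members of τ.
All pairwise intersections and unions checked — each lies in τ. Therefore τ satisfies (T1), (T2), (T3): it IS a topology on X.


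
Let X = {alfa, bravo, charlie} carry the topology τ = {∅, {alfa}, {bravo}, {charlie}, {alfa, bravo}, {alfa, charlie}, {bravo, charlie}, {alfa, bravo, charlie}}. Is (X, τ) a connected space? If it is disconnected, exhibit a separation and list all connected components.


(X, τ) is disconnected; components = [{alfa}, {bravo}, {charlie}].

Find clopen sets (U ∈ τ with X ∖ U ∈ τ):
  U = ∅, X ∖ U = {alfa, bravo, charlie} — both open, so U is clopen.
  U = {alfa}, X ∖ U = {bravo, charlie} — both open, so U is clopen.
  U = {bravo}, X ∖ U = {alfa, charlie} — both open, so U is clopen.
  U = {charlie}, X ∖ U = {alfa, bravo} — both open, so U is clopen.
  U = {alfa, bravo}, X ∖ U = {charlie} — both open, so U is clopen.
  U = {alfa, charlie}, X ∖ U = {bravo} — both open, so U is clopen.
  U = {bravo, charlie}, X ∖ U = {alfa} — both open, so U is clopen.
  U = {alfa, bravo, charlie}, X ∖ U = ∅ — both open, so U is clopen.
Nontrivial clopen(s) exist: e.g. {alfa}. So (X, τ) is disconnected.
Compute connected components by grouping points that agree on all clopens:
  component: {alfa}
  component: {bravo}
  component: {charlie}


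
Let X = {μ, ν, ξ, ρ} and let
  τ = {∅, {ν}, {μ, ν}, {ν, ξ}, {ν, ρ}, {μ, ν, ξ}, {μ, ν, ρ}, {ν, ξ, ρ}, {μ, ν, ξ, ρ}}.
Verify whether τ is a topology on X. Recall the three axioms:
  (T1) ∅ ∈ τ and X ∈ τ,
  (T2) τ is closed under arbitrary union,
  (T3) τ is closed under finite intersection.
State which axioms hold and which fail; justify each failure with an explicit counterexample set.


τ IS a topology on X.

Axiom (T1): ∅ ∈ τ? Yes; X ∈ τ? Yes.
Axiom (T2/T3): check pairwise unions and intersections of members of τ.
All pairwise intersections and unions checked — each lies in τ. Therefore τ satisfies (T1), (T2), (T3): it IS a topology on X.


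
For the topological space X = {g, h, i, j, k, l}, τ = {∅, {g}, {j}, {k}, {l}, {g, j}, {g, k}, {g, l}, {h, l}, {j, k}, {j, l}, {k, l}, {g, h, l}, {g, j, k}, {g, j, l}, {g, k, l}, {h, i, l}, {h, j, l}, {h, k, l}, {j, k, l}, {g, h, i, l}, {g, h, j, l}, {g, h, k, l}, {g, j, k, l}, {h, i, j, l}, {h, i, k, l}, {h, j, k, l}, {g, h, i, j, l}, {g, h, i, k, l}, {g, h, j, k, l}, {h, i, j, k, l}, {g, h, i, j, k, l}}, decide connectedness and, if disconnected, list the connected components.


(X, τ) is disconnected; components = [{g}, {j}, {k}, {h, i, l}].

Find clopen sets (U ∈ τ with X ∖ U ∈ τ):
  U = ∅, X ∖ U = {g, h, i, j, k, l} — both open, so U is clopen.
  U = {g}, X ∖ U = {h, i, j, k, l} — both open, so U is clopen.
  U = {j}, X ∖ U = {g, h, i, k, l} — both open, so U is clopen.
  U = {k}, X ∖ U = {g, h, i, j, l} — both open, so U is clopen.
  U = {g, j}, X ∖ U = {h, i, k, l} — both open, so U is clopen.
  U = {g, k}, X ∖ U = {h, i, j, l} — both open, so U is clopen.
  U = {j, k}, X ∖ U = {g, h, i, l} — both open, so U is clopen.
  U = {g, j, k}, X ∖ U = {h, i, l} — both open, so U is clopen.
  U = {h, i, l}, X ∖ U = {g, j, k} — both open, so U is clopen.
  U = {g, h, i, l}, X ∖ U = {j, k} — both open, so U is clopen.
  U = {h, i, j, l}, X ∖ U = {g, k} — both open, so U is clopen.
  U = {h, i, k, l}, X ∖ U = {g, j} — both open, so U is clopen.
  U = {g, h, i, j, l}, X ∖ U = {k} — both open, so U is clopen.
  U = {g, h, i, k, l}, X ∖ U = {j} — both open, so U is clopen.
  U = {h, i, j, k, l}, X ∖ U = {g} — both open, so U is clopen.
  U = {g, h, i, j, k, l}, X ∖ U = ∅ — both open, so U is clopen.
Nontrivial clopen(s) exist: e.g. {g, h, i, k, l}. So (X, τ) is disconnected.
Compute connected components by grouping points that agree on all clopens:
  component: {g}
  component: {j}
  component: {k}
  component: {h, i, l}


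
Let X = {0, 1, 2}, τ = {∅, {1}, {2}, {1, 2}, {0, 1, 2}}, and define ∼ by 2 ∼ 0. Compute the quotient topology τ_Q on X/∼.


X/∼ = {[0=2], [1]}; |τ_Q| = 3.

Equivalence classes: [0=2], [1].
Quotient map π: X → X/∼ sends 0 ↦ [0=2], 1 ↦ [1], 2 ↦ [0=2].
For each subset V ⊆ X/∼, compute π^{-1}(V) ⊆ X and check whether π^{-1}(V) ∈ τ. V is open in τ_Q iff π^{-1}(V) ∈ τ.
  V = {}: π^{-1}(V) = ∅ ∈ τ ✓.
  V = {[0=2]}: π^{-1}(V) = {0, 2} ∉ τ ✗.
  V = {[1]}: π^{-1}(V) = {1} ∈ τ ✓.
  V = {[0=2], [1]}: π^{-1}(V) = {0, 1, 2} ∈ τ ✓.
Open sets in the quotient: τ_Q = {{}, {[1]}, {[0=2], [1]}} (3 elements).


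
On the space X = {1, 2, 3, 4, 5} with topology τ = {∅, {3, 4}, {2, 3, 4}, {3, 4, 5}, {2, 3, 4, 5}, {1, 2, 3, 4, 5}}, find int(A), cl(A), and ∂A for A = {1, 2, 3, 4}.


int(A) = {2, 3, 4}, cl(A) = {1, 2, 3, 4, 5}, ∂A = {1, 5}.

Closed sets in (X, τ) are complements of opens:
  closed(X, τ) = {∅, {1}, {1, 2}, {1, 5}, {1, 2, 5}, {1, 2, 3, 4, 5}}.
int(A) = ⋃ {U ∈ τ : U ⊆ A}. Opens contained in A: ∅, {3, 4}, {2, 3, 4}.
Taking the union of these: int(A) = {2, 3, 4}.
cl(A) = ⋂ {C closed : A ⊆ C}. Closed sets containing A: {1, 2, 3, 4, 5}.
Intersecting these: cl(A) = {1, 2, 3, 4, 5}.
∂A = cl(A) ∖ int(A) = {1, 2, 3, 4, 5} ∖ {2, 3, 4} = {1, 5}.


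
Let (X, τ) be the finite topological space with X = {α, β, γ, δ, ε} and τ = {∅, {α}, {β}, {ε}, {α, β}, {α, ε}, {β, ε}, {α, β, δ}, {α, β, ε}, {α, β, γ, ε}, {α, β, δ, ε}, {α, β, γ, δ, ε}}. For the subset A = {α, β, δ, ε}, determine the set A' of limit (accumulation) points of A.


A' = {γ, δ}

For each x ∈ X, list the open sets U ∈ τ with x ∈ U, then check whether U ∩ (A ∖ {x}) ≠ ∅ for every such U.
  x = α: open {α} ∋ x has {α} ∩ (A ∖ {α}) = ∅, so x is NOT a limit point.
  x = β: open {β} ∋ x has {β} ∩ (A ∖ {β}) = ∅, so x is NOT a limit point.
  x = γ: opens ∋ x are {α, β, γ, ε}, {α, β, γ, δ, ε}; each meets A ∖ {γ}, so x IS a limit point.
  x = δ: opens ∋ x are {α, β, δ}, {α, β, δ, ε}, {α, β, γ, δ, ε}; each meets A ∖ {δ}, so x IS a limit point.
  x = ε: open {ε} ∋ x has {ε} ∩ (A ∖ {ε}) = ∅, so x is NOT a limit point.
Collecting: A' = {γ, δ}.


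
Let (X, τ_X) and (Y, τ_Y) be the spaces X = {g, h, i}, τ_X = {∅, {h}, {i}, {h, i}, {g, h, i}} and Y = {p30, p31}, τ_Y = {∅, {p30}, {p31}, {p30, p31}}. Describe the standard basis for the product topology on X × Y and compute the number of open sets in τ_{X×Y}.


Basis B = {∅ × ∅, {h} × {p30}, {h} × {p31}, {i} × {p30}, {i} × {p31}, {h} × {p30, p31}, {h, i} × {p30}, {h, i} × {p31}, {i} × {p30, p31}, {g, h, i} × {p30}, {g, h, i} × {p31}, {h, i} × {p30, p31}, {g, h, i} × {p30, p31}}; |τ_{X×Y}| = 25.

Enumerate products U × V with U ∈ τ_X, V ∈ τ_Y (deduplicated):
  ∅ × ∅ = {} (∅)
  {h} × {p30} = {(h,p30)}
  {h} × {p31} = {(h,p31)}
  {i} × {p30} = {(i,p30)}
  {i} × {p31} = {(i,p31)}
  {h} × {p30, p31} = {(h,p30), (h,p31)}
  {h, i} × {p30} = {(h,p30), (i,p30)}
  {h, i} × {p31} = {(h,p31), (i,p31)}
  {i} × {p30, p31} = {(i,p30), (i,p31)}
  {g, h, i} × {p30} = {(g,p30), (h,p30), (i,p30)}
  {g, h, i} × {p31} = {(g,p31), (h,p31), (i,p31)}
  {h, i} × {p30, p31} = {(h,p30), (h,p31), (i,p30), (i,p31)}
  {g, h, i} × {p30, p31} = {(g,p30), (g,p31), (h,p30), (h,p31), (i,p30), (i,p31)}
These 13 distinct sets form the basis B.
Close under arbitrary unions to get τ_{X×Y}; counting gives |τ_{X×Y}| = 25.


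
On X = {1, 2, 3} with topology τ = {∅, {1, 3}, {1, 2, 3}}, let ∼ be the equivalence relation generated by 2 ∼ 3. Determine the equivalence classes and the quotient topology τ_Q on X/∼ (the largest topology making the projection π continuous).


X/∼ = {[1], [2=3]}; |τ_Q| = 2.

Equivalence classes: [1], [2=3].
Quotient map π: X → X/∼ sends 1 ↦ [1], 2 ↦ [2=3], 3 ↦ [2=3].
For each subset V ⊆ X/∼, compute π^{-1}(V) ⊆ X and check whether π^{-1}(V) ∈ τ. V is open in τ_Q iff π^{-1}(V) ∈ τ.
  V = {}: π^{-1}(V) = ∅ ∈ τ ✓.
  V = {[1]}: π^{-1}(V) = {1} ∉ τ ✗.
  V = {[2=3]}: π^{-1}(V) = {2, 3} ∉ τ ✗.
  V = {[1], [2=3]}: π^{-1}(V) = {1, 2, 3} ∈ τ ✓.
Open sets in the quotient: τ_Q = {{}, {[1], [2=3]}} (2 elements).


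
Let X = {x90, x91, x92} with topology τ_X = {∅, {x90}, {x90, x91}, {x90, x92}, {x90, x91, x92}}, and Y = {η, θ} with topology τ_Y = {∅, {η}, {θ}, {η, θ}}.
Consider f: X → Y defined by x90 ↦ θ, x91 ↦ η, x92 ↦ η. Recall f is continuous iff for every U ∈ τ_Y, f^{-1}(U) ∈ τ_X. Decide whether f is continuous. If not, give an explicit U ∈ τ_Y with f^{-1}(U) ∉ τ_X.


f is NOT continuous.

Compute f^{-1}(U) for each U ∈ τ_Y:
  U = ∅: f^{-1}(U) = ∅ ∈ τ_X ✓.
  U = {η}: f^{-1}(U) = {x91, x92} ∉ τ_X ✗.
  U = {θ}: f^{-1}(U) = {x90} ∈ τ_X ✓.
  U = {η, θ}: f^{-1}(U) = {x90, x91, x92} ∈ τ_X ✓.
Found U = {η} with f^{-1}(U) = {x91, x92} not in τ_X. Therefore f is NOT continuous.


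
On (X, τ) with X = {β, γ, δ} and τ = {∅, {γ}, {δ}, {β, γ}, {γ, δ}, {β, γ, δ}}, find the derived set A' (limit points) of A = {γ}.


A' = {β}

For each x ∈ X, list the open sets U ∈ τ with x ∈ U, then check whether U ∩ (A ∖ {x}) ≠ ∅ for every such U.
  x = β: opens ∋ x are {β, γ}, {β, γ, δ}; each meets A ∖ {β}, so x IS a limit point.
  x = γ: open {γ} ∋ x has {γ} ∩ (A ∖ {γ}) = ∅, so x is NOT a limit point.
  x = δ: open {δ} ∋ x has {δ} ∩ (A ∖ {δ}) = ∅, so x is NOT a limit point.
Collecting: A' = {β}.


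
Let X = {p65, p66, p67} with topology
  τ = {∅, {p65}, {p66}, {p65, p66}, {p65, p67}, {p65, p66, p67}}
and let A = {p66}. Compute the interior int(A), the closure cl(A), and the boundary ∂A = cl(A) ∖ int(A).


int(A) = {p66}, cl(A) = {p66}, ∂A = ∅.

Closed sets in (X, τ) are complements of opens:
  closed(X, τ) = {∅, {p66}, {p67}, {p65, p67}, {p66, p67}, {p65, p66, p67}}.
int(A) = ⋃ {U ∈ τ : U ⊆ A}. Opens contained in A: ∅, {p66}.
Taking the union of these: int(A) = {p66}.
cl(A) = ⋂ {C closed : A ⊆ C}. Closed sets containing A: {p66}, {p66, p67}, {p65, p66, p67}.
Intersecting these: cl(A) = {p66}.
∂A = cl(A) ∖ int(A) = {p66} ∖ {p66} = ∅.


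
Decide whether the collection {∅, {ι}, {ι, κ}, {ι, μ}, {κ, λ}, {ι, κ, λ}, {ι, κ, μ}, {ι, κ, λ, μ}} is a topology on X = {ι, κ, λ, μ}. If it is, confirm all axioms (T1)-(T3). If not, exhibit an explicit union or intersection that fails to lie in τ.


τ is NOT a topology on X.

Axiom (T1): ∅ ∈ τ? Yes; X ∈ τ? Yes.
Axiom (T2/T3): check pairwise unions and intersections of members of τ.
Counterexample for (T3): {ι, κ} ∩ {κ, λ} = {κ} ∉ τ. Therefore τ is NOT a topology.


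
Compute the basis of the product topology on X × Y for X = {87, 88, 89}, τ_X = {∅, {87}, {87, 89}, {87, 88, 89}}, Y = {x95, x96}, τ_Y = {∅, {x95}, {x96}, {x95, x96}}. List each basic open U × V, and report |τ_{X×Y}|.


Basis B = {∅ × ∅, {87} × {x95}, {87} × {x96}, {87} × {x95, x96}, {87, 89} × {x95}, {87, 89} × {x96}, {87, 88, 89} × {x95}, {87, 88, 89} × {x96}, {87, 89} × {x95, x96}, {87, 88, 89} × {x95, x96}}; |τ_{X×Y}| = 16.

Enumerate products U × V with U ∈ τ_X, V ∈ τ_Y (deduplicated):
  ∅ × ∅ = {} (∅)
  {87} × {x95} = {(87,x95)}
  {87} × {x96} = {(87,x96)}
  {87} × {x95, x96} = {(87,x95), (87,x96)}
  {87, 89} × {x95} = {(87,x95), (89,x95)}
  {87, 89} × {x96} = {(87,x96), (89,x96)}
  {87, 88, 89} × {x95} = {(87,x95), (88,x95), (89,x95)}
  {87, 88, 89} × {x96} = {(87,x96), (88,x96), (89,x96)}
  {87, 89} × {x95, x96} = {(87,x95), (87,x96), (89,x95), (89,x96)}
  {87, 88, 89} × {x95, x96} = {(87,x95), (87,x96), (88,x95), (88,x96), (89,x95), (89,x96)}
These 10 distinct sets form the basis B.
Close under arbitrary unions to get τ_{X×Y}; counting gives |τ_{X×Y}| = 16.


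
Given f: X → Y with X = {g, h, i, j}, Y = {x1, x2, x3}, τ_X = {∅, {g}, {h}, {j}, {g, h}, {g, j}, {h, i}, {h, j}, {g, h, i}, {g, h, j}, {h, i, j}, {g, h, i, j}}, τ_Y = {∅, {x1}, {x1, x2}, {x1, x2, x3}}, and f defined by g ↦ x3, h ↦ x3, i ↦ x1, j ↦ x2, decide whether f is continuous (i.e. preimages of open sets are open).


f is NOT continuous.

Compute f^{-1}(U) for each U ∈ τ_Y:
  U = ∅: f^{-1}(U) = ∅ ∈ τ_X ✓.
  U = {x1}: f^{-1}(U) = {i} ∉ τ_X ✗.
  U = {x1, x2}: f^{-1}(U) = {i, j} ∉ τ_X ✗.
  U = {x1, x2, x3}: f^{-1}(U) = {g, h, i, j} ∈ τ_X ✓.
Found U = {x1} with f^{-1}(U) = {i} not in τ_X. Therefore f is NOT continuous.


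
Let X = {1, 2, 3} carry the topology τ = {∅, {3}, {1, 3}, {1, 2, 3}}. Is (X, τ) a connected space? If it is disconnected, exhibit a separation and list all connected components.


(X, τ) is connected.

Find clopen sets (U ∈ τ with X ∖ U ∈ τ):
  U = ∅, X ∖ U = {1, 2, 3} — both open, so U is clopen.
  U = {1, 2, 3}, X ∖ U = ∅ — both open, so U is clopen.
Only trivial clopens (∅ and X) exist, so (X, τ) is connected.
Compute connected components by grouping points that agree on all clopens:
  component: {1, 2, 3}


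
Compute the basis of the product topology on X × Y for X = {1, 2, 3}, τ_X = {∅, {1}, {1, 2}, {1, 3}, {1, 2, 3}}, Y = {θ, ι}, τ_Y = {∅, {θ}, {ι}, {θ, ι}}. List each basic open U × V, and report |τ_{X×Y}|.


Basis B = {∅ × ∅, {1} × {θ}, {1} × {ι}, {1} × {θ, ι}, {1, 2} × {θ}, {1, 3} × {θ}, {1, 2} × {ι}, {1, 3} × {ι}, {1, 2, 3} × {θ}, {1, 2, 3} × {ι}, {1, 2} × {θ, ι}, {1, 3} × {θ, ι}, {1, 2, 3} × {θ, ι}}; |τ_{X×Y}| = 25.

Enumerate products U × V with U ∈ τ_X, V ∈ τ_Y (deduplicated):
  ∅ × ∅ = {} (∅)
  {1} × {θ} = {(1,θ)}
  {1} × {ι} = {(1,ι)}
  {1} × {θ, ι} = {(1,θ), (1,ι)}
  {1, 2} × {θ} = {(1,θ), (2,θ)}
  {1, 3} × {θ} = {(1,θ), (3,θ)}
  {1, 2} × {ι} = {(1,ι), (2,ι)}
  {1, 3} × {ι} = {(1,ι), (3,ι)}
  {1, 2, 3} × {θ} = {(1,θ), (2,θ), (3,θ)}
  {1, 2, 3} × {ι} = {(1,ι), (2,ι), (3,ι)}
  {1, 2} × {θ, ι} = {(1,θ), (1,ι), (2,θ), (2,ι)}
  {1, 3} × {θ, ι} = {(1,θ), (1,ι), (3,θ), (3,ι)}
  {1, 2, 3} × {θ, ι} = {(1,θ), (1,ι), (2,θ), (2,ι), (3,θ), (3,ι)}
These 13 distinct sets form the basis B.
Close under arbitrary unions to get τ_{X×Y}; counting gives |τ_{X×Y}| = 25.


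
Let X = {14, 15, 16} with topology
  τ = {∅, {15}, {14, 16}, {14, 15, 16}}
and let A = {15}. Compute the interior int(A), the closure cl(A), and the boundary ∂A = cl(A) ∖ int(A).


int(A) = {15}, cl(A) = {15}, ∂A = ∅.

Closed sets in (X, τ) are complements of opens:
  closed(X, τ) = {∅, {15}, {14, 16}, {14, 15, 16}}.
int(A) = ⋃ {U ∈ τ : U ⊆ A}. Opens contained in A: ∅, {15}.
Taking the union of these: int(A) = {15}.
cl(A) = ⋂ {C closed : A ⊆ C}. Closed sets containing A: {15}, {14, 15, 16}.
Intersecting these: cl(A) = {15}.
∂A = cl(A) ∖ int(A) = {15} ∖ {15} = ∅.


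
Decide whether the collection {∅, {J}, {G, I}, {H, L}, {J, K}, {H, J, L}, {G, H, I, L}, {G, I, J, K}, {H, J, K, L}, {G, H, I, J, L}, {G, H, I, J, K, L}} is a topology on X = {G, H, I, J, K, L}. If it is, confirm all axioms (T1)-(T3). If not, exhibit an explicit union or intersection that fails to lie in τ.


τ is NOT a topology on X.

Axiom (T1): ∅ ∈ τ? Yes; X ∈ τ? Yes.
Axiom (T2/T3): check pairwise unions and intersections of members of τ.
Counterexample for (T2): {J} ∪ {G, I} = {G, I, J} ∉ τ. Therefore τ is NOT a topology.


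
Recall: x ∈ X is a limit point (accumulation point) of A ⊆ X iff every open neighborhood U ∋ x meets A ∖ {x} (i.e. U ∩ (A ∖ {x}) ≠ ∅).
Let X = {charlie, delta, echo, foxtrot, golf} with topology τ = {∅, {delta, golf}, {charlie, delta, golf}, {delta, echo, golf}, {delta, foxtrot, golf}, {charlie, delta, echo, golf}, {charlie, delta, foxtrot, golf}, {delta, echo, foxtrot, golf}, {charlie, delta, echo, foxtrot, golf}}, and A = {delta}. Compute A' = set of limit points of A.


A' = {charlie, echo, foxtrot, golf}

For each x ∈ X, list the open sets U ∈ τ with x ∈ U, then check whether U ∩ (A ∖ {x}) ≠ ∅ for every such U.
  x = charlie: opens ∋ x are {charlie, delta, golf}, {charlie, delta, echo, golf}, {charlie, delta, foxtrot, golf}, {charlie, delta, echo, foxtrot, golf}; each meets A ∖ {charlie}, so x IS a limit point.
  x = delta: open {delta, golf} ∋ x has {delta, golf} ∩ (A ∖ {delta}) = ∅, so x is NOT a limit point.
  x = echo: opens ∋ x are {delta, echo, golf}, {charlie, delta, echo, golf}, {delta, echo, foxtrot, golf}, {charlie, delta, echo, foxtrot, golf}; each meets A ∖ {echo}, so x IS a limit point.
  x = foxtrot: opens ∋ x are {delta, foxtrot, golf}, {charlie, delta, foxtrot, golf}, {delta, echo, foxtrot, golf}, {charlie, delta, echo, foxtrot, golf}; each meets A ∖ {foxtrot}, so x IS a limit point.
  x = golf: opens ∋ x are {delta, golf}, {charlie, delta, golf}, {delta, echo, golf}, {delta, foxtrot, golf}, {charlie, delta, echo, golf}, {charlie, delta, foxtrot, golf}, {delta, echo, foxtrot, golf}, {charlie, delta, echo, foxtrot, golf}; each meets A ∖ {golf}, so x IS a limit point.
Collecting: A' = {charlie, echo, foxtrot, golf}.


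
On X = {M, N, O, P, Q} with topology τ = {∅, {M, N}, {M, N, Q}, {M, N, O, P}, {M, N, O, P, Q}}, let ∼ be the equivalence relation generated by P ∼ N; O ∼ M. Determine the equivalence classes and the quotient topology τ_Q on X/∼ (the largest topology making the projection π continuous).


X/∼ = {[M=O], [N=P], [Q]}; |τ_Q| = 3.

Equivalence classes: [M=O], [N=P], [Q].
Quotient map π: X → X/∼ sends M ↦ [M=O], N ↦ [N=P], O ↦ [M=O], P ↦ [N=P], Q ↦ [Q].
For each subset V ⊆ X/∼, compute π^{-1}(V) ⊆ X and check whether π^{-1}(V) ∈ τ. V is open in τ_Q iff π^{-1}(V) ∈ τ.
  V = {}: π^{-1}(V) = ∅ ∈ τ ✓.
  V = {[M=O]}: π^{-1}(V) = {M, O} ∉ τ ✗.
  V = {[N=P]}: π^{-1}(V) = {N, P} ∉ τ ✗.
  V = {[M=O], [N=P]}: π^{-1}(V) = {M, N, O, P} ∈ τ ✓.
  V = {[Q]}: π^{-1}(V) = {Q} ∉ τ ✗.
  V = {[M=O], [Q]}: π^{-1}(V) = {M, O, Q} ∉ τ ✗.
  V = {[N=P], [Q]}: π^{-1}(V) = {N, P, Q} ∉ τ ✗.
  V = {[M=O], [N=P], [Q]}: π^{-1}(V) = {M, N, O, P, Q} ∈ τ ✓.
Open sets in the quotient: τ_Q = {{}, {[M=O], [N=P]}, {[M=O], [N=P], [Q]}} (3 elements).


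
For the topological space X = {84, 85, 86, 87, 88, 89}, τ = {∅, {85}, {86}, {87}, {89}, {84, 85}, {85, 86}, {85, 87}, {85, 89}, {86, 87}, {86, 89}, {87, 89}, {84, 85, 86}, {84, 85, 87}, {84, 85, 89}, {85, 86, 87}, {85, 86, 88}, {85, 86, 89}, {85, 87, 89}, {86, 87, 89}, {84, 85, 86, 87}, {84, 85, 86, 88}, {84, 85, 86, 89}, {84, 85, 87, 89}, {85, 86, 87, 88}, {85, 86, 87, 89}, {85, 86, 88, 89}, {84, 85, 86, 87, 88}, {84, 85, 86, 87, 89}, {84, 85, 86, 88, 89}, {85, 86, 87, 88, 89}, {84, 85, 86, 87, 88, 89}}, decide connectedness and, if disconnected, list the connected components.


(X, τ) is disconnected; components = [{87}, {89}, {84, 85, 86, 88}].

Find clopen sets (U ∈ τ with X ∖ U ∈ τ):
  U = ∅, X ∖ U = {84, 85, 86, 87, 88, 89} — both open, so U is clopen.
  U = {87}, X ∖ U = {84, 85, 86, 88, 89} — both open, so U is clopen.
  U = {89}, X ∖ U = {84, 85, 86, 87, 88} — both open, so U is clopen.
  U = {87, 89}, X ∖ U = {84, 85, 86, 88} — both open, so U is clopen.
  U = {84, 85, 86, 88}, X ∖ U = {87, 89} — both open, so U is clopen.
  U = {84, 85, 86, 87, 88}, X ∖ U = {89} — both open, so U is clopen.
  U = {84, 85, 86, 88, 89}, X ∖ U = {87} — both open, so U is clopen.
  U = {84, 85, 86, 87, 88, 89}, X ∖ U = ∅ — both open, so U is clopen.
Nontrivial clopen(s) exist: e.g. {89}. So (X, τ) is disconnected.
Compute connected components by grouping points that agree on all clopens:
  component: {87}
  component: {89}
  component: {84, 85, 86, 88}


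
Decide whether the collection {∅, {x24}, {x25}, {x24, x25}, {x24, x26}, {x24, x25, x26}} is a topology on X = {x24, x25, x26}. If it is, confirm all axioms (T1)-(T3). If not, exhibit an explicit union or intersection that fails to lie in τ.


τ IS a topology on X.

Axiom (T1): ∅ ∈ τ? Yes; X ∈ τ? Yes.
Axiom (T2/T3): check pairwise unions and intersections of members of τ.
All pairwise intersections and unions checked — each lies in τ. Therefore τ satisfies (T1), (T2), (T3): it IS a topology on X.


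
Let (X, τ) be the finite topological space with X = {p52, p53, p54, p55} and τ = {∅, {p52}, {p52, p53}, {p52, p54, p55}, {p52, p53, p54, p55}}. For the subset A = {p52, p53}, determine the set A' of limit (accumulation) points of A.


A' = {p53, p54, p55}

For each x ∈ X, list the open sets U ∈ τ with x ∈ U, then check whether U ∩ (A ∖ {x}) ≠ ∅ for every such U.
  x = p52: open {p52} ∋ x has {p52} ∩ (A ∖ {p52}) = ∅, so x is NOT a limit point.
  x = p53: opens ∋ x are {p52, p53}, {p52, p53, p54, p55}; each meets A ∖ {p53}, so x IS a limit point.
  x = p54: opens ∋ x are {p52, p54, p55}, {p52, p53, p54, p55}; each meets A ∖ {p54}, so x IS a limit point.
  x = p55: opens ∋ x are {p52, p54, p55}, {p52, p53, p54, p55}; each meets A ∖ {p55}, so x IS a limit point.
Collecting: A' = {p53, p54, p55}.


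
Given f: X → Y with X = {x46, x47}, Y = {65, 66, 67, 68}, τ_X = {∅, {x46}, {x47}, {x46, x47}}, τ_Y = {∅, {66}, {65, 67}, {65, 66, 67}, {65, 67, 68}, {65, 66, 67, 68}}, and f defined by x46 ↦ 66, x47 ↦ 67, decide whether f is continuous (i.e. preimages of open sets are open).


f IS continuous.

Compute f^{-1}(U) for each U ∈ τ_Y:
  U = ∅: f^{-1}(U) = ∅ ∈ τ_X ✓.
  U = {66}: f^{-1}(U) = {x46} ∈ τ_X ✓.
  U = {65, 67}: f^{-1}(U) = {x47} ∈ τ_X ✓.
  U = {65, 66, 67}: f^{-1}(U) = {x46, x47} ∈ τ_X ✓.
  U = {65, 67, 68}: f^{-1}(U) = {x47} ∈ τ_X ✓.
  U = {65, 66, 67, 68}: f^{-1}(U) = {x46, x47} ∈ τ_X ✓.
Every preimage lies in τ_X, so f IS continuous.
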